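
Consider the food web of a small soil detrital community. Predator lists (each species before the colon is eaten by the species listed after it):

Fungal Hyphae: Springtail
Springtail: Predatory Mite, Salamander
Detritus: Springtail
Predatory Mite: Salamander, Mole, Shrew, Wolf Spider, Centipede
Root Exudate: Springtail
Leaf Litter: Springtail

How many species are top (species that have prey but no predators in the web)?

Top species (has prey, but nothing eats it): Salamander, Mole, Shrew, Wolf Spider, Centipede.
Count: 5.

5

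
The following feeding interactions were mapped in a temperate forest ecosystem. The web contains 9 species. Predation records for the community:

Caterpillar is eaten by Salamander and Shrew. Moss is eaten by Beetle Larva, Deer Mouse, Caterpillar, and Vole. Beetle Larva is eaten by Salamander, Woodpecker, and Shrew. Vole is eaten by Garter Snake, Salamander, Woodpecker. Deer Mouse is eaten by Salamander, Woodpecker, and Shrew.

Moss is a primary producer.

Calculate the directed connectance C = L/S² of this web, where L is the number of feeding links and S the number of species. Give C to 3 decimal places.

The web has S = 9 species and L = 15 feeding links.
C = L / S² = 15 / 81 = 0.1852 ≈ 0.185.

C = 0.185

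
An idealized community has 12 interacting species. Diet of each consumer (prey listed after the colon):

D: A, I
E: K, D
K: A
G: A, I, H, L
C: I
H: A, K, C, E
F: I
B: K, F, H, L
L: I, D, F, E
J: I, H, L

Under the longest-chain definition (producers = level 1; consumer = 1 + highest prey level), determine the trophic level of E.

Trophic level 3

A is a producer → level 1.
K eats A → level 2.
E eats K (level 2); other prey at levels: D 2 → level 3.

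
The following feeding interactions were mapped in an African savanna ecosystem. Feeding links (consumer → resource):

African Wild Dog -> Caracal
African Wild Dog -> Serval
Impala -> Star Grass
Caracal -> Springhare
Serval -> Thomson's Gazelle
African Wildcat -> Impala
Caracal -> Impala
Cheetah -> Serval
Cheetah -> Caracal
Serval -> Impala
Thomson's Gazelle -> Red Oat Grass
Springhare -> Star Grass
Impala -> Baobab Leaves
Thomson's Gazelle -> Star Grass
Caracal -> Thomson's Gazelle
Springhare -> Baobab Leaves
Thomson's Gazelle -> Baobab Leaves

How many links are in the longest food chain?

One longest chain: Baobab Leaves → Springhare → Caracal → Cheetah.
It has 4 species and 3 links.

3 links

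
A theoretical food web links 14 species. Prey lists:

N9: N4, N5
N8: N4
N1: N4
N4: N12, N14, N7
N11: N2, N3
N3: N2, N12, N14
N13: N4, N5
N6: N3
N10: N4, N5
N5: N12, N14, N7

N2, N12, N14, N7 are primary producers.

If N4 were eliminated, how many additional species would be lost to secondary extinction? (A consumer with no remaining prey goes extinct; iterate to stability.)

2

Remove N4.
Round 1: N1 (all prey gone), N8 (all prey gone) → extinct.
No further losses. Total secondary extinctions: 2.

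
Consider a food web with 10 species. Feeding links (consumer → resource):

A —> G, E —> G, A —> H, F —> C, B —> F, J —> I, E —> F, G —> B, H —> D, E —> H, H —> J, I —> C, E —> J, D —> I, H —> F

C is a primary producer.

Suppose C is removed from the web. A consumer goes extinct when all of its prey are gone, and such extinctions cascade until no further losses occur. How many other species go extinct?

Remove C.
Round 1: F (all prey gone), I (all prey gone) → extinct.
Round 2: D (all prey gone), J (all prey gone), B (all prey gone) → extinct.
Round 3: H (all prey gone), G (all prey gone) → extinct.
Round 4: E (all prey gone), A (all prey gone) → extinct.
No further losses. Total secondary extinctions: 9.

9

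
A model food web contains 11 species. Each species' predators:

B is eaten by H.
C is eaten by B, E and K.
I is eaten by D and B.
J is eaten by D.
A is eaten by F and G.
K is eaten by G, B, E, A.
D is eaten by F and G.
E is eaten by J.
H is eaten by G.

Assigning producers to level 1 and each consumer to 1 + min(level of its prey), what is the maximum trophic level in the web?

3

Producers (level 1): I, C.
Following each consumer down to its lowest-level prey: I → D → F (levels 1 through 3).
All prey of F (D 2, A 3) are at level 2 or above, so F is at level 1 + 2 = 3.
Every consumer has at least one prey at level 2 or below, so none exceeds level 3.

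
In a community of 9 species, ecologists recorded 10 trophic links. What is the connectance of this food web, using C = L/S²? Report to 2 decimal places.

C = 0.12

The web has S = 9 species and L = 10 feeding links.
C = L / S² = 10 / 81 = 0.1235 ≈ 0.12.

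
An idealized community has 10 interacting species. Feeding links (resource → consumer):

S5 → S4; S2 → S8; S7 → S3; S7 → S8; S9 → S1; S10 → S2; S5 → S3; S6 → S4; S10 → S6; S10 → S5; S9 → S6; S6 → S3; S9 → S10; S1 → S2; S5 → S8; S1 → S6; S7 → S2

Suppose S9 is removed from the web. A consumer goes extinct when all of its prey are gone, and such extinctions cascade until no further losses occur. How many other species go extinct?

Remove S9.
Round 1: S10 (all prey gone), S1 (all prey gone) → extinct.
Round 2: S6 (all prey gone), S5 (all prey gone) → extinct.
Round 3: S4 (all prey gone) → extinct.
No further losses. Total secondary extinctions: 5.

5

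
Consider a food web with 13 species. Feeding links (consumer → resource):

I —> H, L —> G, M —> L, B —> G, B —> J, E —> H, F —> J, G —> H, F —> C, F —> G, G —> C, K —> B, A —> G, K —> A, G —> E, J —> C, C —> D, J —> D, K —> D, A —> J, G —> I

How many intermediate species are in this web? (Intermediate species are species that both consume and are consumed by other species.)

8

Intermediate species (has both prey and predators): I, C, E, G, J, B, L, A.
Count: 8.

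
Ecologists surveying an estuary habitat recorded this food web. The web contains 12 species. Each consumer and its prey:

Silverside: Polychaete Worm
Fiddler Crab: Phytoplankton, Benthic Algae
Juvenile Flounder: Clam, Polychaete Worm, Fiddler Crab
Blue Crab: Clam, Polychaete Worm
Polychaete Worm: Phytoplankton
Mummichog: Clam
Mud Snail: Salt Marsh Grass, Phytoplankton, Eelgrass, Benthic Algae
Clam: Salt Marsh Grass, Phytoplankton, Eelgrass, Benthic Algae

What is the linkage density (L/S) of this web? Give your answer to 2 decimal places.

There are L = 18 links among S = 12 species.
L/S = 18/12 = 1.5000 ≈ 1.50.

L/S = 1.50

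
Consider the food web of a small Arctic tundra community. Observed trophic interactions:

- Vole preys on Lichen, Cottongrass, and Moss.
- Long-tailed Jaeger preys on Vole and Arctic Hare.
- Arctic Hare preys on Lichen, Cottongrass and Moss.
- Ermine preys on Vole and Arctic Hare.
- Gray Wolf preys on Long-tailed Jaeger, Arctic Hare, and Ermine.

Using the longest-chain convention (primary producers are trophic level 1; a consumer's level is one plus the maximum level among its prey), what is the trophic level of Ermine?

Trophic level 3

Cottongrass is a producer → level 1.
Arctic Hare eats Cottongrass (level 1); other prey at levels: Moss 1, Lichen 1 → level 2.
Ermine eats Arctic Hare (level 2); other prey at levels: Vole 2 → level 3.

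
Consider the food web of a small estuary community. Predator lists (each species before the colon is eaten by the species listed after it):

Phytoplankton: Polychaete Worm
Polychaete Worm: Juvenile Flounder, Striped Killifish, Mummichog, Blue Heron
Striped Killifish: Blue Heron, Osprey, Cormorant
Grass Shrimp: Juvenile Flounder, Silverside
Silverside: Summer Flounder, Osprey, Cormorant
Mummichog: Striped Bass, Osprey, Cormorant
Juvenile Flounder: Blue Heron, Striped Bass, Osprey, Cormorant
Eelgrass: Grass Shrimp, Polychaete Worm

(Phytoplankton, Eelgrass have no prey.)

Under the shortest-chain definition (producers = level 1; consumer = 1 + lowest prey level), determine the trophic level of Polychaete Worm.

Phytoplankton is a producer → level 1.
Polychaete Worm eats Phytoplankton → level 2.

Trophic level 2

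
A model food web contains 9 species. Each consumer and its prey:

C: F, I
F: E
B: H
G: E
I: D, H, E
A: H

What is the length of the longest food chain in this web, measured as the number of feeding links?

One longest chain: E → F → C.
It has 3 species and 2 links.

2 links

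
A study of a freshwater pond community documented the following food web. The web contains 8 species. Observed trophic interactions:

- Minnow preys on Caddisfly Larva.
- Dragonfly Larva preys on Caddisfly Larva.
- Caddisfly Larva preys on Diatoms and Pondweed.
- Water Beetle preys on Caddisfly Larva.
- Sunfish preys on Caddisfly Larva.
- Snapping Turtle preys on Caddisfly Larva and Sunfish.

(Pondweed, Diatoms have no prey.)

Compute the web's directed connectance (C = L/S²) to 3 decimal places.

The web has S = 8 species and L = 8 feeding links.
C = L / S² = 8 / 64 = 0.1250 ≈ 0.125.

C = 0.125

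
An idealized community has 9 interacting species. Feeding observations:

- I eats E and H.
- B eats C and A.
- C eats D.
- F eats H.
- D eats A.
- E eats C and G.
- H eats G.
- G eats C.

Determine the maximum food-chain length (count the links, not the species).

One longest chain: A → D → C → G → H → F.
It has 6 species and 5 links.

5 links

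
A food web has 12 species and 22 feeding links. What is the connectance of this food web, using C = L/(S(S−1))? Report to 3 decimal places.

C = 0.167

The web has S = 12 species and L = 22 feeding links.
C = L / (S(S−1)) = 22 / 132 = 0.1667 ≈ 0.167.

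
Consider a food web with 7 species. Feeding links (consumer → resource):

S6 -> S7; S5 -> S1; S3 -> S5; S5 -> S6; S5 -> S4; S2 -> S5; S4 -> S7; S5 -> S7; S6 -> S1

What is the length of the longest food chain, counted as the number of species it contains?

One longest chain: S7 → S4 → S5 → S3.
It has 4 species and 3 links.

4 species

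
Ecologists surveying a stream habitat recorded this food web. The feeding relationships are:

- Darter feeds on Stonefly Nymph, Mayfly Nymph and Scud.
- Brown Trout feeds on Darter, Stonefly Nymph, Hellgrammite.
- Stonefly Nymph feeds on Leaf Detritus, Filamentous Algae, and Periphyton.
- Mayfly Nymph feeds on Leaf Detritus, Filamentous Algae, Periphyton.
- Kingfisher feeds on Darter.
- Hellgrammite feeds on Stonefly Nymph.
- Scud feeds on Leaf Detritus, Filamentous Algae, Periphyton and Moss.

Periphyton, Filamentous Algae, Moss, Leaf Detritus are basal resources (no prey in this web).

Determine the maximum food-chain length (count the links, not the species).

3 links

One longest chain: Periphyton → Stonefly Nymph → Hellgrammite → Brown Trout.
It has 4 species and 3 links.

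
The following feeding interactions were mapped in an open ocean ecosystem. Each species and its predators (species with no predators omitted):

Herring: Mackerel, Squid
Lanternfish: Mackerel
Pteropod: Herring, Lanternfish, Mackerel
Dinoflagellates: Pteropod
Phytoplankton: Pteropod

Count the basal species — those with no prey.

Basal species (no prey listed): Phytoplankton, Dinoflagellates.
Count: 2.

2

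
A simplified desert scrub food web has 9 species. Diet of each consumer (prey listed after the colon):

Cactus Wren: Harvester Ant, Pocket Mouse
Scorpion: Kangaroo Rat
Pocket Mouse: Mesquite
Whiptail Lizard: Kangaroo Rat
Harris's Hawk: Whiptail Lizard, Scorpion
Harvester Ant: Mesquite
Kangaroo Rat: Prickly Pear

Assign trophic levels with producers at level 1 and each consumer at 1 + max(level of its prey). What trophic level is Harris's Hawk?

Prickly Pear is a producer → level 1.
Kangaroo Rat eats Prickly Pear → level 2.
Whiptail Lizard eats Kangaroo Rat → level 3.
Harris's Hawk eats Whiptail Lizard (level 3); other prey at levels: Scorpion 3 → level 4.

Trophic level 4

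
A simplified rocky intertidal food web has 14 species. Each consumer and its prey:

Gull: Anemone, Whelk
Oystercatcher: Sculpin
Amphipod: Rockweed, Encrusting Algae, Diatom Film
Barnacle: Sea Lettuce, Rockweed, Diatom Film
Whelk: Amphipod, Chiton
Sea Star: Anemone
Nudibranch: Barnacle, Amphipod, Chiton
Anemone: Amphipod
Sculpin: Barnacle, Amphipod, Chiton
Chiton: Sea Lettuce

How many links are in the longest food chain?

3 links

One longest chain: Sea Lettuce → Barnacle → Sculpin → Oystercatcher.
It has 4 species and 3 links.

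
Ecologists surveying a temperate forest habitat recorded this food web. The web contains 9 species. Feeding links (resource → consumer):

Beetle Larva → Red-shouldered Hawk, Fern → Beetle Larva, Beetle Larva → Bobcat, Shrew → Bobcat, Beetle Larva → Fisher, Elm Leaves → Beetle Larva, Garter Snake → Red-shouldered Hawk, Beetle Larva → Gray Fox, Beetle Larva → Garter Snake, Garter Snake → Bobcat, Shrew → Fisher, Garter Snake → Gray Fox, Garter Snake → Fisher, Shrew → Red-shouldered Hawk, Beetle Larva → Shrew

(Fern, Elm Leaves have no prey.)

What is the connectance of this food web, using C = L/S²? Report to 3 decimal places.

C = 0.185

The web has S = 9 species and L = 15 feeding links.
C = L / S² = 15 / 81 = 0.1852 ≈ 0.185.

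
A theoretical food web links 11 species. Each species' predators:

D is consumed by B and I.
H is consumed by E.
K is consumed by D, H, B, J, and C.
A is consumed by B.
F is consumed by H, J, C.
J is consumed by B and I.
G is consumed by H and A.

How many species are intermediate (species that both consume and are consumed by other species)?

4

Intermediate species (has both prey and predators): J, A, H, D.
Count: 4.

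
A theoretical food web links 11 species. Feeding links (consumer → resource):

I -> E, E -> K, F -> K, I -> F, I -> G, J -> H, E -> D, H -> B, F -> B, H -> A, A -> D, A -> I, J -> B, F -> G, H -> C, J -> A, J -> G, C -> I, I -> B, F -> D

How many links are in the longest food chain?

5 links

One longest chain: K → E → I → C → H → J.
It has 6 species and 5 links.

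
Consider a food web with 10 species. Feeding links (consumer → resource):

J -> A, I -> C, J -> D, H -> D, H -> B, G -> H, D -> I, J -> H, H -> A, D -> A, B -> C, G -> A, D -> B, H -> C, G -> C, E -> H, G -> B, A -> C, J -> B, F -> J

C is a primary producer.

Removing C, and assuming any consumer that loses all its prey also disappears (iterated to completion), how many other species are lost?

Remove C.
Round 1: B (all prey gone), A (all prey gone), I (all prey gone) → extinct.
Round 2: D (all prey gone) → extinct.
Round 3: H (all prey gone) → extinct.
Round 4: J (all prey gone), E (all prey gone), G (all prey gone) → extinct.
Round 5: F (all prey gone) → extinct.
No further losses. Total secondary extinctions: 9.

9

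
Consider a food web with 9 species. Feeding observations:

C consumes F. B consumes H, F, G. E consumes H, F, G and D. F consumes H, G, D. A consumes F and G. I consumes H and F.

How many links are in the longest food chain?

One longest chain: D → F → B.
It has 3 species and 2 links.

2 links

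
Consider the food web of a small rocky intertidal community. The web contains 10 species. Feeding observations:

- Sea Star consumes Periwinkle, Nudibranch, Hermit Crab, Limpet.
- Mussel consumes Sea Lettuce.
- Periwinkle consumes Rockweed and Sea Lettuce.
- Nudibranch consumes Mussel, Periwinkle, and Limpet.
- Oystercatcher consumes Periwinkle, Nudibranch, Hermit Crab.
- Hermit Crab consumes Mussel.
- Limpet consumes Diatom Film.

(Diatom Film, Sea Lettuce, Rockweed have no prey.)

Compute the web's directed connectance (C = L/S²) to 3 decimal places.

C = 0.150

The web has S = 10 species and L = 15 feeding links.
C = L / S² = 15 / 100 = 0.1500 ≈ 0.150.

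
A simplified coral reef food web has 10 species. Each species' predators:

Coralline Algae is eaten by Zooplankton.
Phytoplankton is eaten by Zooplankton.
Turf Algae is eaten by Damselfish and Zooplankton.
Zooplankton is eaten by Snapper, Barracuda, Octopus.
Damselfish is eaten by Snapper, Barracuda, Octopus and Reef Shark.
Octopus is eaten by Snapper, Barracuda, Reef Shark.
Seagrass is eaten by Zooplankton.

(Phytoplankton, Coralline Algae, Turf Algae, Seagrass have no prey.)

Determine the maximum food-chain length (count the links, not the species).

3 links

One longest chain: Turf Algae → Damselfish → Octopus → Reef Shark.
It has 4 species and 3 links.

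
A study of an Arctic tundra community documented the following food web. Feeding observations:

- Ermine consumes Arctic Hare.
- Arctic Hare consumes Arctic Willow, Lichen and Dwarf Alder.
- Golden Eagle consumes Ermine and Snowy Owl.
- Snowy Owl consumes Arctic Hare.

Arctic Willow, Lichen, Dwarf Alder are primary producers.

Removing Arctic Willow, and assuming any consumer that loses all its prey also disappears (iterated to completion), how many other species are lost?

0

Remove Arctic Willow.
Every predator of it retains at least one other prey: Arctic Hare still has Lichen, Dwarf Alder.
No consumer loses all prey, so no secondary extinctions occur.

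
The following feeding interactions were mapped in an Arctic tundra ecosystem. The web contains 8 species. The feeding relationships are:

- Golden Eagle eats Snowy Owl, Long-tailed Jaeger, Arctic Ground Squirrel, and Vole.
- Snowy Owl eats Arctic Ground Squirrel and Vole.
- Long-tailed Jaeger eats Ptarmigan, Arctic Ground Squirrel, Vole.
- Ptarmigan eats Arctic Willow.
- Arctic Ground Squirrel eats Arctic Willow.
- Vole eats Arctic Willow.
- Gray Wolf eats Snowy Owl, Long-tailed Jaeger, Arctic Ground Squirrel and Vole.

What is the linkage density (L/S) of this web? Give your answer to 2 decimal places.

L/S = 2.00

There are L = 16 links among S = 8 species.
L/S = 16/8 = 2.0000 ≈ 2.00.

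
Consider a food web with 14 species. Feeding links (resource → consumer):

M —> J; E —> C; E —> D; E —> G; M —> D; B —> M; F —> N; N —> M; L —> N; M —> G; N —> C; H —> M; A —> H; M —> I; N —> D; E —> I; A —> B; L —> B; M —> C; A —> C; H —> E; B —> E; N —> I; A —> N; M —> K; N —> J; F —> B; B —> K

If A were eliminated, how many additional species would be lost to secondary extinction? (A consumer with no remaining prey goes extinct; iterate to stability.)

Remove A.
Round 1: H (all prey gone) → extinct.
No further losses. Total secondary extinctions: 1.

1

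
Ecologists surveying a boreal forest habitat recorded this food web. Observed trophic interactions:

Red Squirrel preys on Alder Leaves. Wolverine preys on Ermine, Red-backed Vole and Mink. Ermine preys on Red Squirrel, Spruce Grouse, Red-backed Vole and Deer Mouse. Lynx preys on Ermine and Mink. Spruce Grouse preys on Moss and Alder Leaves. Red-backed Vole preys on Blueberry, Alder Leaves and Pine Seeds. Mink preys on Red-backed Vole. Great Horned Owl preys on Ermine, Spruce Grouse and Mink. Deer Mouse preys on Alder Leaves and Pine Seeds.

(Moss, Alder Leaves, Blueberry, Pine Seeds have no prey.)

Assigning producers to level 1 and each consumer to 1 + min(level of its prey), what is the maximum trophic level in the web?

4

Producers (level 1): Moss, Alder Leaves, Blueberry, Pine Seeds.
Following each consumer down to its lowest-level prey: Alder Leaves → Red-backed Vole → Mink → Lynx (levels 1 through 4).
All prey of Lynx (Mink 3, Ermine 3) are at level 3 or above, so Lynx is at level 1 + 3 = 4.
Every consumer has at least one prey at level 3 or below, so none exceeds level 4.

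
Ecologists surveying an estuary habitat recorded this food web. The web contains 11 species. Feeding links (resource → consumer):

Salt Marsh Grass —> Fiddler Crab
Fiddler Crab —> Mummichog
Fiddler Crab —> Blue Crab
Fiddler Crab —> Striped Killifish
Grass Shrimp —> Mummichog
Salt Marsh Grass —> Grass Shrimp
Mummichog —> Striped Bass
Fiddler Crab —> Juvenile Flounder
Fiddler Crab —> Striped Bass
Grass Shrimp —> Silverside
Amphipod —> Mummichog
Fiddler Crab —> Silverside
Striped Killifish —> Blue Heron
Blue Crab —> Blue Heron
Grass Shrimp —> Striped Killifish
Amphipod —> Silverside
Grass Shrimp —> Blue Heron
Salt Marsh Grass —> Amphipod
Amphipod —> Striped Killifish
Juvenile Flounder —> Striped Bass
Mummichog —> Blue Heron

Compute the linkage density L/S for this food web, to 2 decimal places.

There are L = 21 links among S = 11 species.
L/S = 21/11 = 1.9091 ≈ 1.91.

L/S = 1.91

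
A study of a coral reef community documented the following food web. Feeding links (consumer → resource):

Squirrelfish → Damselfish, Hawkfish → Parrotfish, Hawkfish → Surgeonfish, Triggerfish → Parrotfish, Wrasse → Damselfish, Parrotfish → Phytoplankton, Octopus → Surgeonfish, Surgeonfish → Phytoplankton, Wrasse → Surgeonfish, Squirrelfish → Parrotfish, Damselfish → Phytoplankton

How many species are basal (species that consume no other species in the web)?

1

Basal species (no prey listed): Phytoplankton.
Count: 1.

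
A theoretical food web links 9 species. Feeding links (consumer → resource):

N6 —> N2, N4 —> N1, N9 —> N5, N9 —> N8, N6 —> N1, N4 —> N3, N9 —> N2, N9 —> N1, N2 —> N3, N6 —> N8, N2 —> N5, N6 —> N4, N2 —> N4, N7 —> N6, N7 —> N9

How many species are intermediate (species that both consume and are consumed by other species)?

Intermediate species (has both prey and predators): N4, N2, N6, N9.
Count: 4.

4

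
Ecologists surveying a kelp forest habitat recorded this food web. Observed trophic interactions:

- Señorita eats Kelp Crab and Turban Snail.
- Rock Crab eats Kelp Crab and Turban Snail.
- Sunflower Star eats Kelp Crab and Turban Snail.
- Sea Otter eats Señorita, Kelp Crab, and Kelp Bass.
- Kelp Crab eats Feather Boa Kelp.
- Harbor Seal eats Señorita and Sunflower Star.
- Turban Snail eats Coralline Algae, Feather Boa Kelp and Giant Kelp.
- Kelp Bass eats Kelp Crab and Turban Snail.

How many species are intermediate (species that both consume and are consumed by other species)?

Intermediate species (has both prey and predators): Turban Snail, Kelp Crab, Señorita, Kelp Bass, Sunflower Star.
Count: 5.

5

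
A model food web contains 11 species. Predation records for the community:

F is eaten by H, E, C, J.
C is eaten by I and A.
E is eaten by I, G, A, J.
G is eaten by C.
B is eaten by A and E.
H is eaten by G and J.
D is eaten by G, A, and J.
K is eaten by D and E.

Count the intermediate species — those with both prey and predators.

Intermediate species (has both prey and predators): H, E, D, G, C.
Count: 5.

5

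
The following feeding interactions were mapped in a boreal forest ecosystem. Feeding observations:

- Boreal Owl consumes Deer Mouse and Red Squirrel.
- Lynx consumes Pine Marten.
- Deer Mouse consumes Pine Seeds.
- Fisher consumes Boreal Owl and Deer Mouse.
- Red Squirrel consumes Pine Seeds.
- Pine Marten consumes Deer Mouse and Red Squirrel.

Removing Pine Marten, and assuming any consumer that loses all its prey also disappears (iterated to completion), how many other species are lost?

Remove Pine Marten.
Round 1: Lynx (all prey gone) → extinct.
No further losses. Total secondary extinctions: 1.

1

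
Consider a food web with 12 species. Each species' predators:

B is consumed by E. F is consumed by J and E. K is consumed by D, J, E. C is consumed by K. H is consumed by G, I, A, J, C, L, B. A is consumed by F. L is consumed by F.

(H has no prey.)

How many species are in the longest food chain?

One longest chain: H → C → K → E.
It has 4 species and 3 links.

4 species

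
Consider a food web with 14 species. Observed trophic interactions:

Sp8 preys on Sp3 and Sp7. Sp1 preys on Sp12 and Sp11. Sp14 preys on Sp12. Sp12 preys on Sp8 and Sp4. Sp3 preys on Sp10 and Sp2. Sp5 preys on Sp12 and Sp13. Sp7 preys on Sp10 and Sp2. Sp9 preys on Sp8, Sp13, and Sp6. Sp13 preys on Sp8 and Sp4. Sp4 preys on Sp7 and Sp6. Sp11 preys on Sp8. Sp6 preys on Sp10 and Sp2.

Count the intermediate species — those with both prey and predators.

Intermediate species (has both prey and predators): Sp6, Sp3, Sp7, Sp4, Sp8, Sp12, Sp13, Sp11.
Count: 8.

8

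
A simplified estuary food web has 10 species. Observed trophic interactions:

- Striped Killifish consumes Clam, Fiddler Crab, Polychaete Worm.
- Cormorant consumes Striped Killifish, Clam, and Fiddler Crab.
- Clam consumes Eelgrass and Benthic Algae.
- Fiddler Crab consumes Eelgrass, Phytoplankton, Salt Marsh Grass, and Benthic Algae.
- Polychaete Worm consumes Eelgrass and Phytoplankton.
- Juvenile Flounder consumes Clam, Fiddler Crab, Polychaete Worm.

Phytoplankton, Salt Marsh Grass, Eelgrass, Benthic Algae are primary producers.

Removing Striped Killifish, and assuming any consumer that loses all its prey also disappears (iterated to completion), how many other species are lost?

Remove Striped Killifish.
Every predator of it retains at least one other prey: Cormorant still has Clam, Fiddler Crab.
No consumer loses all prey, so no secondary extinctions occur.

0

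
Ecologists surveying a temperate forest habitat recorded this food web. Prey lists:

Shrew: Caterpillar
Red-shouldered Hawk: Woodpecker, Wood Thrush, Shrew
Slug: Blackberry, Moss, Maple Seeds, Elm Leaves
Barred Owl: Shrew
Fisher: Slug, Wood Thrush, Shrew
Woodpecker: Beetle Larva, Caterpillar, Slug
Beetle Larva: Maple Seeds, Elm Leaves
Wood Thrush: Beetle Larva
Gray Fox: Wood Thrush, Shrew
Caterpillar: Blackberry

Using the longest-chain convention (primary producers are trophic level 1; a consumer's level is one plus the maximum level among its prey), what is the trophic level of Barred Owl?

Blackberry is a producer → level 1.
Caterpillar eats Blackberry → level 2.
Shrew eats Caterpillar → level 3.
Barred Owl eats Shrew → level 4.

Trophic level 4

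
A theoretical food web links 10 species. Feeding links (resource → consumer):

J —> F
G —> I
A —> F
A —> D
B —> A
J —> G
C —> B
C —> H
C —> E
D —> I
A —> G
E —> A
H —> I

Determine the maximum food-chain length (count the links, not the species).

One longest chain: C → B → A → G → I.
It has 5 species and 4 links.

4 links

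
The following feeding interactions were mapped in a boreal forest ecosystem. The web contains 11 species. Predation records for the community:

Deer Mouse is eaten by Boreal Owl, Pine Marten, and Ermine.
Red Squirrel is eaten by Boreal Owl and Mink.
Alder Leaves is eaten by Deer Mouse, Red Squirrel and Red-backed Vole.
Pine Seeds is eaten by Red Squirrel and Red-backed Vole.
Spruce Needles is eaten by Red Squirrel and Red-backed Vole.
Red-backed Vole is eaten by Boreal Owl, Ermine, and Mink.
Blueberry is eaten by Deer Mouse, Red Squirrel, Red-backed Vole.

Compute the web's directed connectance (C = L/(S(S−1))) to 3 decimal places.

The web has S = 11 species and L = 18 feeding links.
C = L / (S(S−1)) = 18 / 110 = 0.1636 ≈ 0.164.

C = 0.164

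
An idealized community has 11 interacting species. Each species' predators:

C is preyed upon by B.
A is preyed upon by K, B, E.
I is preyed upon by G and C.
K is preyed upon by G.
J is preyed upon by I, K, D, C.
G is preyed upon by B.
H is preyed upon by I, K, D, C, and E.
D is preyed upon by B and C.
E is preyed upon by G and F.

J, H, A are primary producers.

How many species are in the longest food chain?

4 species

One longest chain: J → I → G → B.
It has 4 species and 3 links.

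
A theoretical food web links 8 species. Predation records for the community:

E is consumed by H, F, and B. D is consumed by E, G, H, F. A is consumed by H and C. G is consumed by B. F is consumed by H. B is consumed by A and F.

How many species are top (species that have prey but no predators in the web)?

Top species (has prey, but nothing eats it): C, H.
Count: 2.

2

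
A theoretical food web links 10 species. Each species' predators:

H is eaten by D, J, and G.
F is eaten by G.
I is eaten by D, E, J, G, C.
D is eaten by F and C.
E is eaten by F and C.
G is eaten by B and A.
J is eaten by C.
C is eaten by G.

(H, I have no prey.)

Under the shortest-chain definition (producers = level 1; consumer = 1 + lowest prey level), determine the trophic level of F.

Trophic level 3

I is a producer → level 1.
E eats I → level 2.
F eats E → level 3.
No prey of F is below level 2, so 3 is the minimum.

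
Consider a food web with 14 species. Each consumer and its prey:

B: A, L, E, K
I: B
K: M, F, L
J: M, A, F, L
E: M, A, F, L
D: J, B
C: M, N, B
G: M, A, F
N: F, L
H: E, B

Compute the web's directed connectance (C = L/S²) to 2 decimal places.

The web has S = 14 species and L = 28 feeding links.
C = L / S² = 28 / 196 = 0.1429 ≈ 0.14.

C = 0.14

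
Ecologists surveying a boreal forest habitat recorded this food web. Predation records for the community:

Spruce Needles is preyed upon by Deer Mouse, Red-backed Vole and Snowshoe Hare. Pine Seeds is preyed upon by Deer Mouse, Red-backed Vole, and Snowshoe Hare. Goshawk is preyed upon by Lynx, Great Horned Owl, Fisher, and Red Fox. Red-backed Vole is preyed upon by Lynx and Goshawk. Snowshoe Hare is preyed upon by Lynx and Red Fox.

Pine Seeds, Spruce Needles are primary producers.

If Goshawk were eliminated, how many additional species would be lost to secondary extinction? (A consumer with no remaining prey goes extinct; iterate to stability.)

2

Remove Goshawk.
Round 1: Fisher (all prey gone), Great Horned Owl (all prey gone) → extinct.
No further losses. Total secondary extinctions: 2.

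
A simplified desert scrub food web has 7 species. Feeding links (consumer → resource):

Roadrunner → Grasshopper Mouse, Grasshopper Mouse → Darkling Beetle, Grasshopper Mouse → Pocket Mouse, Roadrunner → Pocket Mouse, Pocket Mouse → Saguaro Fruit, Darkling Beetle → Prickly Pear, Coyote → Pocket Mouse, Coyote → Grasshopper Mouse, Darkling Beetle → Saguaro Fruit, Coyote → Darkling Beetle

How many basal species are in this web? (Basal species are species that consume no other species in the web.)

2

Basal species (no prey listed): Prickly Pear, Saguaro Fruit.
Count: 2.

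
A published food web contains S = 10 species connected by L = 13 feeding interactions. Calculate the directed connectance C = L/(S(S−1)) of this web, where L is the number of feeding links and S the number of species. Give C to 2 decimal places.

The web has S = 10 species and L = 13 feeding links.
C = L / (S(S−1)) = 13 / 90 = 0.1444 ≈ 0.14.

C = 0.14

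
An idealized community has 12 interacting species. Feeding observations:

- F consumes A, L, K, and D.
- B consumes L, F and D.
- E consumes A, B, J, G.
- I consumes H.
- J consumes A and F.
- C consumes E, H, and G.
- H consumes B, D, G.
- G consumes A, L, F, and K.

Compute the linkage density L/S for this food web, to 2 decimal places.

L/S = 2.00

There are L = 24 links among S = 12 species.
L/S = 24/12 = 2.0000 ≈ 2.00.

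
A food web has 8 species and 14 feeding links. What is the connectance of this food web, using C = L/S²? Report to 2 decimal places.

C = 0.22

The web has S = 8 species and L = 14 feeding links.
C = L / S² = 14 / 64 = 0.2188 ≈ 0.22.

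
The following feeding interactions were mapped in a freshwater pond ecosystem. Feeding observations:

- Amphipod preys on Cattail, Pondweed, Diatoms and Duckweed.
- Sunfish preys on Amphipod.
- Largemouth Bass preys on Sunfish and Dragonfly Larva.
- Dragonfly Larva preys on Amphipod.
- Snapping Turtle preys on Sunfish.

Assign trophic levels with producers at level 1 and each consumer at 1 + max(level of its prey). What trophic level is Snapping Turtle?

Trophic level 4

Pondweed is a producer → level 1.
Amphipod eats Pondweed (level 1); other prey at levels: Cattail 1, Diatoms 1, Duckweed 1 → level 2.
Sunfish eats Amphipod → level 3.
Snapping Turtle eats Sunfish → level 4.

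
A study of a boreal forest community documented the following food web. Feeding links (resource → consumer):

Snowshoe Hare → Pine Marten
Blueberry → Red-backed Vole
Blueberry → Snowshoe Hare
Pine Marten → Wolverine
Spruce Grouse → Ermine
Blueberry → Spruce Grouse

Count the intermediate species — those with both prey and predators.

Intermediate species (has both prey and predators): Snowshoe Hare, Spruce Grouse, Pine Marten.
Count: 3.

3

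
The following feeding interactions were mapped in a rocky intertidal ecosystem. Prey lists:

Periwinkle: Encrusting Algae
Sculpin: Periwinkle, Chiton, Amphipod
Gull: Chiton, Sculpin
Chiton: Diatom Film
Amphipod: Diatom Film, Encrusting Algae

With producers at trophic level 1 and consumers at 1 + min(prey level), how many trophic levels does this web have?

3

Producers (level 1): Diatom Film, Encrusting Algae.
Following each consumer down to its lowest-level prey: Encrusting Algae → Periwinkle → Sculpin (levels 1 through 3).
All prey of Sculpin (Periwinkle 2, Chiton 2, Amphipod 2) are at level 2 or above, so Sculpin is at level 1 + 2 = 3.
Every consumer has at least one prey at level 2 or below, so none exceeds level 3.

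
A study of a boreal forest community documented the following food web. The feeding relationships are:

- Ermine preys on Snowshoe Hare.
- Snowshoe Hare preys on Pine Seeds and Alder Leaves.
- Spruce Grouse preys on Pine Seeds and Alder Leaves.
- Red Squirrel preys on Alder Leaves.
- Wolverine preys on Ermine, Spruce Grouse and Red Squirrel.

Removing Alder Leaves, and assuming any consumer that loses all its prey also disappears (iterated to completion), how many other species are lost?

1

Remove Alder Leaves.
Round 1: Red Squirrel (all prey gone) → extinct.
No further losses. Total secondary extinctions: 1.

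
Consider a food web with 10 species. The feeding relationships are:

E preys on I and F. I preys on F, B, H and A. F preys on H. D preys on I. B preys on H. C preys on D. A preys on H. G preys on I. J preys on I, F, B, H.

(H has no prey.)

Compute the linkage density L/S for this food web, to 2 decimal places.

There are L = 16 links among S = 10 species.
L/S = 16/10 = 1.6000 ≈ 1.60.

L/S = 1.60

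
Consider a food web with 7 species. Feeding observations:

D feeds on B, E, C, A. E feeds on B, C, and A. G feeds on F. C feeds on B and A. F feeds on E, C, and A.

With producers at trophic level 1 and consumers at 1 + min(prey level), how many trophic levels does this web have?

Producers (level 1): B, A.
Following each consumer down to its lowest-level prey: A → F → G (levels 1 through 3).
All prey of G (F 2) are at level 2 or above, so G is at level 1 + 2 = 3.
Every consumer has at least one prey at level 2 or below, so none exceeds level 3.

3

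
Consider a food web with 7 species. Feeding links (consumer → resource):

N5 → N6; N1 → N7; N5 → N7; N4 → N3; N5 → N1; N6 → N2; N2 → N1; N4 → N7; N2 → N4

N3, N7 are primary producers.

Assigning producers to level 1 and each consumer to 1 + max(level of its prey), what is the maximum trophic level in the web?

5

Producers (level 1): N3, N7.
N3 → N4 → N2 → N6 → N5 gives N5 level 5.
No species has a prey at level 5, so no species reaches level 6.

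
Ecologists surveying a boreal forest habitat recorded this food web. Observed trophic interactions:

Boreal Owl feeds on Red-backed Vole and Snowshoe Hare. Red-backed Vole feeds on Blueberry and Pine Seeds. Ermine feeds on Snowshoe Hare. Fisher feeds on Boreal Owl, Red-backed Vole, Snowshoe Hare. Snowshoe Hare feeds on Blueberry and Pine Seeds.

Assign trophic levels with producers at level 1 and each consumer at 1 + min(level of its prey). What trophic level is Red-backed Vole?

Trophic level 2

Pine Seeds is a producer → level 1.
Red-backed Vole eats Pine Seeds → level 2.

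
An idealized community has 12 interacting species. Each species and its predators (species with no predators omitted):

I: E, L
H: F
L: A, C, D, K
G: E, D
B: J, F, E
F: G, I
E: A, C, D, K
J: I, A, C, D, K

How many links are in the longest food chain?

4 links

One longest chain: B → F → G → E → A.
It has 5 species and 4 links.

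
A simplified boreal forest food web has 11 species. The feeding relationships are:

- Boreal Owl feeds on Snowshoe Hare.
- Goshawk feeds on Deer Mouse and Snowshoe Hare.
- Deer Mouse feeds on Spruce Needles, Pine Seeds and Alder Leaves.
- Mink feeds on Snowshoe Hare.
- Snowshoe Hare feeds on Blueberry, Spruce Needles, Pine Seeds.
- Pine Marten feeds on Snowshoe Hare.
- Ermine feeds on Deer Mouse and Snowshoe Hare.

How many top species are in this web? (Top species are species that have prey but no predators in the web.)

5

Top species (has prey, but nothing eats it): Ermine, Goshawk, Mink, Boreal Owl, Pine Marten.
Count: 5.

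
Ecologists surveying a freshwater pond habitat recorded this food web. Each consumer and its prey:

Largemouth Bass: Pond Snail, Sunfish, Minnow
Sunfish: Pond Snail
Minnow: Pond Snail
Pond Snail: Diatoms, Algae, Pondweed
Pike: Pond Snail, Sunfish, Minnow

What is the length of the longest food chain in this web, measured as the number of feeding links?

3 links

One longest chain: Diatoms → Pond Snail → Sunfish → Pike.
It has 4 species and 3 links.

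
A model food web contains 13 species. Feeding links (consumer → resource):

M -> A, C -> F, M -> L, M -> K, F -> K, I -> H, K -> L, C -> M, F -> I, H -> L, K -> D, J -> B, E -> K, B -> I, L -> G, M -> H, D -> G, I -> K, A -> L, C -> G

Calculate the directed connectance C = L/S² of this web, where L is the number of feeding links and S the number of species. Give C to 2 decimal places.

The web has S = 13 species and L = 20 feeding links.
C = L / S² = 20 / 169 = 0.1183 ≈ 0.12.

C = 0.12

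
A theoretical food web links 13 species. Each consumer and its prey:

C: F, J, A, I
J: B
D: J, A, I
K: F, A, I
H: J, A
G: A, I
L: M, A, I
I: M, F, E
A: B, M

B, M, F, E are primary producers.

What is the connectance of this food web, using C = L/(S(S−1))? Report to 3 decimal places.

The web has S = 13 species and L = 23 feeding links.
C = L / (S(S−1)) = 23 / 156 = 0.1474 ≈ 0.147.

C = 0.147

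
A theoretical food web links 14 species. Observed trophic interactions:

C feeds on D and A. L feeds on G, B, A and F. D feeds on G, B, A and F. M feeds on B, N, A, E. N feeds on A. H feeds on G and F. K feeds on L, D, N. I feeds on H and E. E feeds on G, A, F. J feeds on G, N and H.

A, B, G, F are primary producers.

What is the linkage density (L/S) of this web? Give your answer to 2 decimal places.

L/S = 2.00

There are L = 28 links among S = 14 species.
L/S = 28/14 = 2.0000 ≈ 2.00.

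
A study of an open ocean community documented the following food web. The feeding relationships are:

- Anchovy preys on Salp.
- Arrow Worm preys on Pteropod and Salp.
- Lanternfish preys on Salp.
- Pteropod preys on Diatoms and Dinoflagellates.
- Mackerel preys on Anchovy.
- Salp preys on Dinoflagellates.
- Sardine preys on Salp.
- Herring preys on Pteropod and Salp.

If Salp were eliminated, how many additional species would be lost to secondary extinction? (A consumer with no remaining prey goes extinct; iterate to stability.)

Remove Salp.
Round 1: Anchovy (all prey gone), Sardine (all prey gone), Lanternfish (all prey gone) → extinct.
Round 2: Mackerel (all prey gone) → extinct.
No further losses. Total secondary extinctions: 4.

4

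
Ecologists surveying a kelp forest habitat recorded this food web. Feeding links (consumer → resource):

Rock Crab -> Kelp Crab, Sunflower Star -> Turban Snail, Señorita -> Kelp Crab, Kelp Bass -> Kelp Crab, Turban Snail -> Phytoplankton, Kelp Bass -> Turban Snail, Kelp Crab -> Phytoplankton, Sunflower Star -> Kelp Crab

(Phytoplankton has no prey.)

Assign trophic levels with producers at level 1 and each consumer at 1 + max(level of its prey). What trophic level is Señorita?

Trophic level 3

Phytoplankton is a producer → level 1.
Kelp Crab eats Phytoplankton → level 2.
Señorita eats Kelp Crab → level 3.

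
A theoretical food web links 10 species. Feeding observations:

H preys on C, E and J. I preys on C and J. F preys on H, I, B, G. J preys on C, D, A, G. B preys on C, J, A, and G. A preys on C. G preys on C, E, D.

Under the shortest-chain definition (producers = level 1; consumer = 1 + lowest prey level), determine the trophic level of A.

C is a producer → level 1.
A eats C → level 2.

Trophic level 2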